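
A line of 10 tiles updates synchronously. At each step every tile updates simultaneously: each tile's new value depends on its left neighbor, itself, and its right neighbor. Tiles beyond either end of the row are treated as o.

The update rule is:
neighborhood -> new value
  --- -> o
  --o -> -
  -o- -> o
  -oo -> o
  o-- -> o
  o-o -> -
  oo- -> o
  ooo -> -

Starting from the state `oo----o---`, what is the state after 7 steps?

-oooo-ooo-
-o--o-o-o-
-oo-o-o-o-
-oo-o-o-o-  (fixed point — unchanged through step 7)

-oo-o-o-o-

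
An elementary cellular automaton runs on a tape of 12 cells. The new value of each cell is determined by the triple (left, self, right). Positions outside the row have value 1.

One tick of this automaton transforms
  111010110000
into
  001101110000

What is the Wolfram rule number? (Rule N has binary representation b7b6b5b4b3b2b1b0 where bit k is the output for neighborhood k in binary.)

position 0: 111 → 0  (bit 7 = 0)
position 2: 110 → 1  (bit 6 = 1)
position 3: 101 → 1  (bit 5 = 1)
position 8: 100 → 0  (bit 4 = 0)
position 6: 011 → 1  (bit 3 = 1)
position 4: 010 → 0  (bit 2 = 0)
position 11: 001 → 0  (bit 1 = 0)
position 9: 000 → 0  (bit 0 = 0)
bits b7..b0 = 01101000 = 104

104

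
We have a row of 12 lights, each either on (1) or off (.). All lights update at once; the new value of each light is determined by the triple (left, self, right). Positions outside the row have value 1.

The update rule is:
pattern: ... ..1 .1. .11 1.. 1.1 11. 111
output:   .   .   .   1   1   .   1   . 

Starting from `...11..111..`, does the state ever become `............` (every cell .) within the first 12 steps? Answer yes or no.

no

step 1: 1..111.1.11.
step 2: 11.1.1...11.
step 3: .1....1..11.
step 4: ..1....1.11.
step 5: 1..1.....11.
step 6: 11..1....11.
step 7: .11..1...11.
step 8: .111..1..11.
step 9: .1.11..1.11.
step 10: ...111...11.
step 11: 1..1.11..11.
step 12: 11...111.11.
step 12 is 11...111.11., still not uniform .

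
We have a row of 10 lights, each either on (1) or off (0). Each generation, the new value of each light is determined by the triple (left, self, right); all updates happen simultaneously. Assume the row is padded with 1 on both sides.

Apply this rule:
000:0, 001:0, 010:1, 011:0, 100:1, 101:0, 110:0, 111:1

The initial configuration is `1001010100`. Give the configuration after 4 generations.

0101010110
0101010000
0101011000
0101000100

0101000100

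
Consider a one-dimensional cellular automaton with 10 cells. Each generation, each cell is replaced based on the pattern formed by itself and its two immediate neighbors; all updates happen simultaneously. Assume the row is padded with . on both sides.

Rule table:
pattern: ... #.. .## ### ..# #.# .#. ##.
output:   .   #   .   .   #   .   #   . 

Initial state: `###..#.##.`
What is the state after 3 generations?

...###...#
..#...#.##
.###.##...

.###.##...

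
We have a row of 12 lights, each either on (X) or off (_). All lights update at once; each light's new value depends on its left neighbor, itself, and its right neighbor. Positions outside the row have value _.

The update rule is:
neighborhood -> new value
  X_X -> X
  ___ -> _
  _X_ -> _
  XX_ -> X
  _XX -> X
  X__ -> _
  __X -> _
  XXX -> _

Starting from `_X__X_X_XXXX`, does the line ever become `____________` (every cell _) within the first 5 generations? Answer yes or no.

yes

_____X_XX__X
______XXX___
______X_X___
_______X____
____________
all cells are _ at generation 5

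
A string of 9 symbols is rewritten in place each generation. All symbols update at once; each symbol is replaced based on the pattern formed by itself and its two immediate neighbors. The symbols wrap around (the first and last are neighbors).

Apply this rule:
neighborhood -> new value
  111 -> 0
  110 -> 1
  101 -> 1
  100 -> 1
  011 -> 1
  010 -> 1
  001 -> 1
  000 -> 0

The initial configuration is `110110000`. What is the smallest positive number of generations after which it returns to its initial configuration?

6

111111001
000001111
100011001
110111111
011100000
110110000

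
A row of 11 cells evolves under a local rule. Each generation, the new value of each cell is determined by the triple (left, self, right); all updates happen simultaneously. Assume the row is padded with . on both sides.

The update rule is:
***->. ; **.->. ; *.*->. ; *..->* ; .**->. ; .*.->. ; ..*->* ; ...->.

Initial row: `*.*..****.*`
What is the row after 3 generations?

.*.**.*....

...**......
..*..*.....
.*.**.*....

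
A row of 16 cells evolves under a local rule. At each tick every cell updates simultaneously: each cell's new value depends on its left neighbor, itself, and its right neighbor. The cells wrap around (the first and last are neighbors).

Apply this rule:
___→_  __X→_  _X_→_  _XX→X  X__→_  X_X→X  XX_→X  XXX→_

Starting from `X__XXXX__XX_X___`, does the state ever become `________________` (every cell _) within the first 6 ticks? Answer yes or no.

tick 1: ___X__X__XXX____
tick 2: _________X_X____
tick 3: __________X_____
tick 4: ________________
all cells are _ at tick 4

yes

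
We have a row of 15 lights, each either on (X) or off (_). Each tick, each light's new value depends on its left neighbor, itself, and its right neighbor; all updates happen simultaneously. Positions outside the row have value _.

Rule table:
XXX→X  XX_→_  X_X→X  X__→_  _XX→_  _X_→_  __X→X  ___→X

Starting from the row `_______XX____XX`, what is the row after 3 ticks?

X_XXX__X__X__X_

XXXXXXX___XXX__
_XXXXX__XX_X__X
X_XXX__X__X__X_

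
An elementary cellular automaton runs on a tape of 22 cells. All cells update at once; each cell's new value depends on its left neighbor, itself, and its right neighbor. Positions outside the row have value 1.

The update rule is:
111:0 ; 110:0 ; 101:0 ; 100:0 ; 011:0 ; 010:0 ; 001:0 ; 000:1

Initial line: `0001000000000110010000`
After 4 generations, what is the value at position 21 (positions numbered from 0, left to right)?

0

0100011111110000000110
0001000000000111110000
0100011111110000000110  (repeats generation 1; period 2)
generation 4: 0001000000000111110000
position 21 holds 0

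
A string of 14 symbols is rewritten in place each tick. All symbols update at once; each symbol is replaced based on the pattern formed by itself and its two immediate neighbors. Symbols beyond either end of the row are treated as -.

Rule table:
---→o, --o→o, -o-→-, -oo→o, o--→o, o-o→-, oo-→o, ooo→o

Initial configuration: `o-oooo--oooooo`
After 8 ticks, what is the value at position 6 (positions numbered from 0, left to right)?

o

tick 1: --oooooooooooo
tick 2: oooooooooooooo
tick 3: oooooooooooooo  (fixed point — unchanged through tick 8)
position 6 holds o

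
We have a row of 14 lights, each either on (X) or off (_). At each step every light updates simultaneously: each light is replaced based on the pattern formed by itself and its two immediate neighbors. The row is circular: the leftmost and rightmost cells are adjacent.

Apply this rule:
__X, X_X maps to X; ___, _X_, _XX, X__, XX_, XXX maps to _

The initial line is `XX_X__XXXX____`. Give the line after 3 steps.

step 1: __X__X_______X
step 2: _X__X_______X_
step 3: X__X_______X__

X__X_______X__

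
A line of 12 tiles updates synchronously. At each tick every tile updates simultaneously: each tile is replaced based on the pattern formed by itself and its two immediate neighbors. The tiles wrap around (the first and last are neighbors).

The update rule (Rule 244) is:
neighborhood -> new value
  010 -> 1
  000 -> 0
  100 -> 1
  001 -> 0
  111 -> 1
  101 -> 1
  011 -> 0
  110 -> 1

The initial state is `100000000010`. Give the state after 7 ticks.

tick 1: 110000000011
tick 2: 111000000001
tick 3: 111100000000
tick 4: 011110000000
tick 5: 001111000000
tick 6: 000111100000
tick 7: 000011110000

000011110000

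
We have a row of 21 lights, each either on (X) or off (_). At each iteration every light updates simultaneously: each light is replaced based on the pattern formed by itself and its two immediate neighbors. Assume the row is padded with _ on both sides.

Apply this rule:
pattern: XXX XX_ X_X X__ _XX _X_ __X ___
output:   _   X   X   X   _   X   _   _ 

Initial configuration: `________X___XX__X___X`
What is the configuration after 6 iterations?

_____________XX___XXX

iteration 1: ________XX___XX_XX__X
iteration 2: _________XX___XX_XX_X
iteration 3: __________XX___XX_XXX
iteration 4: ___________XX___XX__X
iteration 5: ____________XX___XX_X
iteration 6: _____________XX___XXX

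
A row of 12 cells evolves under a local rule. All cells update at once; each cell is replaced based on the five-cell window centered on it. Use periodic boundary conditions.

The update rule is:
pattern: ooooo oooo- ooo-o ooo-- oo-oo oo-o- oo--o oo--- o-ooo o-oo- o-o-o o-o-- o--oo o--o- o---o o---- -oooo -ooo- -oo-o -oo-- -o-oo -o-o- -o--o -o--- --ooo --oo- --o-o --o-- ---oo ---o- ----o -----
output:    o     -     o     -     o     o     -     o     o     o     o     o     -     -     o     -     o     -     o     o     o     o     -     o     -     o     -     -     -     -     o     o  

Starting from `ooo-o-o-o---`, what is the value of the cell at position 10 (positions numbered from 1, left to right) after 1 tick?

o

tick 1: --ooooooooo-
position 10 holds o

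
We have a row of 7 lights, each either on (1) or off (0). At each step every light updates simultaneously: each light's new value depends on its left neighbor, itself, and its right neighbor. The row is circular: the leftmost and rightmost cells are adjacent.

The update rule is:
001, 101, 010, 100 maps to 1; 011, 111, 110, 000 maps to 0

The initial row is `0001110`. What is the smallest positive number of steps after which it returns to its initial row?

0010001
1111011
0000100
0001110

4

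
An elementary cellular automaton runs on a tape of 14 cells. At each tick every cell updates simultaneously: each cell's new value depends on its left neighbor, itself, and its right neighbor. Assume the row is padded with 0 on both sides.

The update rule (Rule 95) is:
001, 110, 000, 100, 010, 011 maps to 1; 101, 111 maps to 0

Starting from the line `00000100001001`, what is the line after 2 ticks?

11111111111111
10000000000001

10000000000001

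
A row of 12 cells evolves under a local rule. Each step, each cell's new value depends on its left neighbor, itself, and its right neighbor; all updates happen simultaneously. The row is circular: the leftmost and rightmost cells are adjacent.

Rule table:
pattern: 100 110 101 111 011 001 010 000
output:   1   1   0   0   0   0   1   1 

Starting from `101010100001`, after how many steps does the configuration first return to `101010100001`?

101010111100
101010000110
101011110010
101000011010
101111001010
100001101010
111100101010
000110101010
110010101011
011010101000
001010101111
101010100001

12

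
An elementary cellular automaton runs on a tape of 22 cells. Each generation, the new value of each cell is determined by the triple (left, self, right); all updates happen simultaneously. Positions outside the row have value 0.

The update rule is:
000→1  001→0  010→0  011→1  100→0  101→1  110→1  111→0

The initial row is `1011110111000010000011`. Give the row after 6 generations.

0101100001001010110111

0110011101011000111011
0110010110111010101111
0110001111101101011001
0110101000111110111000
0111010010100011101011
0101100001001010110111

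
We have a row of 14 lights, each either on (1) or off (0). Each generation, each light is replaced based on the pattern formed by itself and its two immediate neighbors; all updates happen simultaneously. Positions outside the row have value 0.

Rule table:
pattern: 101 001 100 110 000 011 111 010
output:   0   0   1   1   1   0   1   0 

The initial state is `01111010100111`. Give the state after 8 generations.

10010010011111

00111000010011
10011111001001
01001111100100
00100111110011
10010011111001
01001001111100
00100100111111
10010010011111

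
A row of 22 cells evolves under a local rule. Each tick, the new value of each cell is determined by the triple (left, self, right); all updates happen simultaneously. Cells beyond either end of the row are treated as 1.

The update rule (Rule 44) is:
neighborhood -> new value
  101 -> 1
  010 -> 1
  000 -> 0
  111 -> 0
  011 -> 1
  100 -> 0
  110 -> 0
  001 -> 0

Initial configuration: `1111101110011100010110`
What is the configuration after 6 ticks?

0000011000010000011101
0000010000010000010011
0000010000010000010010
0000010000010000010011  (repeats tick 2; period 2)
tick 6: 0000010000010000010011

0000010000010000010011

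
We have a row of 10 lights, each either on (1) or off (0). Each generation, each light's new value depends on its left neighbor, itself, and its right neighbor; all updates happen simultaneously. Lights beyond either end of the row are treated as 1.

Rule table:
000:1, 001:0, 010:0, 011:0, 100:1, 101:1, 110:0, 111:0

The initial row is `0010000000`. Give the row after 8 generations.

0100001001

1001111110
0100000001
1011111100
0100000010
1011111001
0100000100
1011110010
0100001001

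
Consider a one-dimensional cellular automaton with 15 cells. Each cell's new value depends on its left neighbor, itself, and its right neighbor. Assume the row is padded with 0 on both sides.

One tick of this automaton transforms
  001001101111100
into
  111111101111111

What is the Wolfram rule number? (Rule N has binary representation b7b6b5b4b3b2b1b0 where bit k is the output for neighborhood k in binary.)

position 9: 111 → 1  (bit 7 = 1)
position 6: 110 → 1  (bit 6 = 1)
position 7: 101 → 0  (bit 5 = 0)
position 3: 100 → 1  (bit 4 = 1)
position 5: 011 → 1  (bit 3 = 1)
position 2: 010 → 1  (bit 2 = 1)
position 1: 001 → 1  (bit 1 = 1)
position 0: 000 → 1  (bit 0 = 1)
bits b7..b0 = 11011111 = 223

223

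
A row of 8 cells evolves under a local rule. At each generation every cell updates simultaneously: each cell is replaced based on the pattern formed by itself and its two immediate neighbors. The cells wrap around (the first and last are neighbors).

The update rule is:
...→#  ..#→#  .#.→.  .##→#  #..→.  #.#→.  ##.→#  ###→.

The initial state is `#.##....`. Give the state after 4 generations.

#....###

..##.###
.###.#.#
.#.#....
#....###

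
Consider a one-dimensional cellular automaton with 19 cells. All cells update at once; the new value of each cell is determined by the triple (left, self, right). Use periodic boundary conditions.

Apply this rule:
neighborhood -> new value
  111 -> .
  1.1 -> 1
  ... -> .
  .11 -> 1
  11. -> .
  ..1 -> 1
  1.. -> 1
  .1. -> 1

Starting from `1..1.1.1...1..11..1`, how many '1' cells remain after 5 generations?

10

generation 1: .11111111.11111.111
generation 2: 11.......11....11..
generation 3: 1.1.....11.1..11.11
generation 4: .111...11.11111.11.
generation 5: 11..1.11.11....11.1
count of 1: 10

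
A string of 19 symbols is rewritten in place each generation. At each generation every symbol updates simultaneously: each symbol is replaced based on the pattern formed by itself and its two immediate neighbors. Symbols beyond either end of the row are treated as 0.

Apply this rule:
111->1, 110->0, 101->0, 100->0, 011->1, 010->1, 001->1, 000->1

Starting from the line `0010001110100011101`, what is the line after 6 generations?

1010011001100110011

generation 1: 1110111100101111001
generation 2: 1100111001101110011
generation 3: 1001110011001100110
generation 4: 1011100110011001100
generation 5: 1011001100110011001
generation 6: 1010011001100110011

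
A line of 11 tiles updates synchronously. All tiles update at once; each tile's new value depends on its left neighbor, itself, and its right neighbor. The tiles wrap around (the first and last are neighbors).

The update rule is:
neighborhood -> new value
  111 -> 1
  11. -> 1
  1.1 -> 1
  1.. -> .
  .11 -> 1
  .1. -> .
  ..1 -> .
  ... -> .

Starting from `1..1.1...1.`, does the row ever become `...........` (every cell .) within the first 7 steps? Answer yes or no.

yes

step 1: ....1.....1
step 2: ...........
all cells are . at step 2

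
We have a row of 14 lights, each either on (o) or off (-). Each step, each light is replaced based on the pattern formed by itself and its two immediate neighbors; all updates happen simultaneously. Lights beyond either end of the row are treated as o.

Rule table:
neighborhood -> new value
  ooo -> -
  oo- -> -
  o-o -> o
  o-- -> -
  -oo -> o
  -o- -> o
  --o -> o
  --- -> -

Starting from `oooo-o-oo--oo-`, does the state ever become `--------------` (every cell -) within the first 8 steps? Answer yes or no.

----oooo--oo-o
---oo----oo-oo
--oo----oo-oo-
-oo----oo-oo-o
oo----oo-oo-oo
-----oo-oo-oo-
----oo-oo-oo-o
---oo-oo-oo-oo
step 8 is ---oo-oo-oo-oo, still not uniform -

no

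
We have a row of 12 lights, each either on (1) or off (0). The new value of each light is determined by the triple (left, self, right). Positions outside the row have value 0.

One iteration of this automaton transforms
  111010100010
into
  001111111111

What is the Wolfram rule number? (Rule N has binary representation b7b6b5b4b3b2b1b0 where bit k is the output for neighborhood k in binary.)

119

position 1: 111 → 0  (bit 7 = 0)
position 2: 110 → 1  (bit 6 = 1)
position 3: 101 → 1  (bit 5 = 1)
position 7: 100 → 1  (bit 4 = 1)
position 0: 011 → 0  (bit 3 = 0)
position 4: 010 → 1  (bit 2 = 1)
position 9: 001 → 1  (bit 1 = 1)
position 8: 000 → 1  (bit 0 = 1)
bits b7..b0 = 01110111 = 119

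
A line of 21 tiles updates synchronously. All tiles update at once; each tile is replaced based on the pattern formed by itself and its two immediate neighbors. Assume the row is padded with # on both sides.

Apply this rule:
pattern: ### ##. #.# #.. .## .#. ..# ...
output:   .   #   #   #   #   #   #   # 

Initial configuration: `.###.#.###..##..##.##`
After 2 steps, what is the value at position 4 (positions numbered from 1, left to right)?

##.#####.###########.
.###...###.........##
position 4 holds #

#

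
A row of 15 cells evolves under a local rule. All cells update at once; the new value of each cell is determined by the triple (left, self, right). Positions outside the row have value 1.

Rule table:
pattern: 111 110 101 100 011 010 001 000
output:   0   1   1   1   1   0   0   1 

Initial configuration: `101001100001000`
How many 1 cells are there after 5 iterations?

12

iteration 1: 110101111100110
iteration 2: 011011000110111
iteration 3: 111111110111100
iteration 4: 000000011100110
iteration 5: 111111010110111
count of 1: 12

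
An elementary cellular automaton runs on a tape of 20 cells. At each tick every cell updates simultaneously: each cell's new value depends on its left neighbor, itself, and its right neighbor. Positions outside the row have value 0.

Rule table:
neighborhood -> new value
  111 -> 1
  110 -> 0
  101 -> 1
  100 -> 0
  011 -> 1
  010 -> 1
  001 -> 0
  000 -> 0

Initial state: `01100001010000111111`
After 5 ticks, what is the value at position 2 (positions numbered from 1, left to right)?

1

tick 1: 01000001110000111110
tick 2: 01000001100000111100
tick 3: 01000001000000111000
tick 4: 01000001000000110000
tick 5: 01000001000000100000
position 2 holds 1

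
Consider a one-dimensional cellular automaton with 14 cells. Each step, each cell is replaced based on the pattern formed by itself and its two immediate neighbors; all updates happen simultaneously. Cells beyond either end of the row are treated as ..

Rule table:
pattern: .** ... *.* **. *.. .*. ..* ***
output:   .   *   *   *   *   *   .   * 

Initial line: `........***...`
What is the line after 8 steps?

*..**..*******

*******..*****
.*******..****
..*******..***
*..*******..**
**..*******..*
.**..*******.*
..**..********
*..**..*******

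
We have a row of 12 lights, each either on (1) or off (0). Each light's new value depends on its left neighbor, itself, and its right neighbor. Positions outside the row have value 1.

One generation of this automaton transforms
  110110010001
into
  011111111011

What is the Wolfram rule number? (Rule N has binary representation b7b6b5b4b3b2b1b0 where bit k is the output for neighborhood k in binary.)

126

position 0: 111 → 0  (bit 7 = 0)
position 1: 110 → 1  (bit 6 = 1)
position 2: 101 → 1  (bit 5 = 1)
position 5: 100 → 1  (bit 4 = 1)
position 3: 011 → 1  (bit 3 = 1)
position 7: 010 → 1  (bit 2 = 1)
position 6: 001 → 1  (bit 1 = 1)
position 9: 000 → 0  (bit 0 = 0)
bits b7..b0 = 01111110 = 126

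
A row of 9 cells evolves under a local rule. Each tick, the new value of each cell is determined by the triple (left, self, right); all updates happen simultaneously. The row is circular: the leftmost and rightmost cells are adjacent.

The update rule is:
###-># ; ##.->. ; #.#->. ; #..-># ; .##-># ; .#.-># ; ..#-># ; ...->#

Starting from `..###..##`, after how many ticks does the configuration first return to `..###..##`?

####.###.
###..##..
##.###.##
#..##..##
.###.####
.##..###.
##.####.#
#..###..#
.####.###
.###..##.
###.###.#
##..##..#
#.###.###
..##..###
###.####.
##..###..
#.####.##
..###..##

18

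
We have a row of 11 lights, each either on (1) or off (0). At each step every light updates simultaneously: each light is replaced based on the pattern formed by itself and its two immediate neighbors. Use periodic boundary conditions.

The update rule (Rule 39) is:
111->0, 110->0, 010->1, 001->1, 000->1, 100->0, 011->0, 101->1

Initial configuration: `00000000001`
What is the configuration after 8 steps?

01111111111
10000000000
10111111111
01000000000
11011111111
00100000000
11101111111
00010000000

00010000000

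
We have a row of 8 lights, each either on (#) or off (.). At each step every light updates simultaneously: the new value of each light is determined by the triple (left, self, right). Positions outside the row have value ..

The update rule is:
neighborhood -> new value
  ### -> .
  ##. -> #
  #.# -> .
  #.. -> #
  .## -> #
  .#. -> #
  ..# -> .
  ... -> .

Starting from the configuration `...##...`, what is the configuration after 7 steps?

...#.#.#

step 1: ...###..
step 2: ...#.##.
step 3: ...#.###
step 4: ...#.#.#
step 5: ...#.#.#  (fixed point — unchanged through step 7)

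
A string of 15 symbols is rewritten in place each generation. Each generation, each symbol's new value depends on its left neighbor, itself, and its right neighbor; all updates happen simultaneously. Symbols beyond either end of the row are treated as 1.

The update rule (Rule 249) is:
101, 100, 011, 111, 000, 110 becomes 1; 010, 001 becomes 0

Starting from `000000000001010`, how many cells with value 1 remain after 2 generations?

generation 1: 111111111100101
generation 2: 111111111110011
count of 1: 13

13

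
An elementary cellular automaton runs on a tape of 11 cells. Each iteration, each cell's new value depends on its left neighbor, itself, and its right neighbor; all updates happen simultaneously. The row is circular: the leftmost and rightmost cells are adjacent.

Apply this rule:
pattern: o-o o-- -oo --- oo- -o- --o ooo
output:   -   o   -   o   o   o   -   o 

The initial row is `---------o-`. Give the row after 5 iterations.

oooooooo-oo
oooooooo--o
ooooooooo--
-ooooooooo-
--ooooooooo

--ooooooooo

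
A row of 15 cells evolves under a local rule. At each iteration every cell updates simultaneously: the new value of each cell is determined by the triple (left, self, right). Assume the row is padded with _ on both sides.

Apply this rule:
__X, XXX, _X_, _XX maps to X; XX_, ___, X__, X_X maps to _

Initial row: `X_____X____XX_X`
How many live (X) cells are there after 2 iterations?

X____XX___XX__X
X___XX___XX__XX
count of X: 7

7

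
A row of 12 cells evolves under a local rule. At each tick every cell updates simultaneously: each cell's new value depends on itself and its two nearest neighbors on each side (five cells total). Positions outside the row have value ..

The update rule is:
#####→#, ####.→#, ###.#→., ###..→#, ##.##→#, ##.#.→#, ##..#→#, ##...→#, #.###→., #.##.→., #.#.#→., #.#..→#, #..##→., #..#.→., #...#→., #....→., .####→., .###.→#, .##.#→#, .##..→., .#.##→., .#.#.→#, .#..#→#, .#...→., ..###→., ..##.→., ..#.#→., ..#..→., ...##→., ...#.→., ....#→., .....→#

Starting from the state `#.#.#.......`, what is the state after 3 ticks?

###.......##

.#.##..#####
.....#...###
###.......##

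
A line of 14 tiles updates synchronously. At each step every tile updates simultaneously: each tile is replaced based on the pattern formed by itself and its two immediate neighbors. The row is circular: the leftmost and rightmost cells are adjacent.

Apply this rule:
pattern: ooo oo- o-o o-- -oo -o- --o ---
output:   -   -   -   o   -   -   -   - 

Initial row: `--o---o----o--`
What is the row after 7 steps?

---o---o----o-
----o---o----o
o----o---o----
-o----o---o---
--o----o---o--
---o----o---o-
----o----o---o

----o----o---o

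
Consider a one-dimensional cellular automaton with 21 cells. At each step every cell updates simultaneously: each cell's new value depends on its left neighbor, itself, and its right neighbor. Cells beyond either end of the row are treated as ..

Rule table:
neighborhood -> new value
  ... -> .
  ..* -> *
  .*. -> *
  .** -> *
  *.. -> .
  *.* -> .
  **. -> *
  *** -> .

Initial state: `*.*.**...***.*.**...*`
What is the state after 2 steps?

step 1: *.*.**..**.*.*.**..**
step 2: *.*.**.***.*.*.**.***

*.*.**.***.*.*.**.***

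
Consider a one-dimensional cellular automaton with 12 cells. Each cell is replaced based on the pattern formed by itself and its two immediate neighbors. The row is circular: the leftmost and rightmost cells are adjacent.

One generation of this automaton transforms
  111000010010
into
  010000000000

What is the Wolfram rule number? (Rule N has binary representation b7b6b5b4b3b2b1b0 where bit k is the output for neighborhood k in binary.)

position 1: 111 → 1  (bit 7 = 1)
position 2: 110 → 0  (bit 6 = 0)
position 11: 101 → 0  (bit 5 = 0)
position 3: 100 → 0  (bit 4 = 0)
position 0: 011 → 0  (bit 3 = 0)
position 7: 010 → 0  (bit 2 = 0)
position 6: 001 → 0  (bit 1 = 0)
position 4: 000 → 0  (bit 0 = 0)
bits b7..b0 = 10000000 = 128

128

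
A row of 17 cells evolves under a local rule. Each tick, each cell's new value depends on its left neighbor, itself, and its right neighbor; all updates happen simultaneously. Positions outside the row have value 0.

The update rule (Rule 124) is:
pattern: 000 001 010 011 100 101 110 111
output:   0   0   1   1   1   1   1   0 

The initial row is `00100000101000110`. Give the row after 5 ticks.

00110000111100111
00111000100110101
00101100110111111
00111110111100001
00100011100110001

00100011100110001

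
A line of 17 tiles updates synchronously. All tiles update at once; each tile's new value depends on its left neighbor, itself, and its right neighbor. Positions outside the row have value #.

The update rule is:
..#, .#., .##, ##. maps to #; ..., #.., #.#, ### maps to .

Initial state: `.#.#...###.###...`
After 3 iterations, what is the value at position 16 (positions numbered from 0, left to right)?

.

.#.#..##.#.#.#..#
.#.#.###.#.#.#.##
.#.#.#.#.#.#.#.#.
position 16 holds .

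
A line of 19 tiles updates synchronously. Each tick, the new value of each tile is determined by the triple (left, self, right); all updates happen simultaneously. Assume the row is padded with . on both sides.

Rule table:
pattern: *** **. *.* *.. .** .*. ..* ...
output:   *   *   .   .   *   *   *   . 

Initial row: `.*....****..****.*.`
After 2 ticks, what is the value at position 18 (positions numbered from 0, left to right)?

**...*****.*****.*.
**..******.*****.*.
position 18 holds .

.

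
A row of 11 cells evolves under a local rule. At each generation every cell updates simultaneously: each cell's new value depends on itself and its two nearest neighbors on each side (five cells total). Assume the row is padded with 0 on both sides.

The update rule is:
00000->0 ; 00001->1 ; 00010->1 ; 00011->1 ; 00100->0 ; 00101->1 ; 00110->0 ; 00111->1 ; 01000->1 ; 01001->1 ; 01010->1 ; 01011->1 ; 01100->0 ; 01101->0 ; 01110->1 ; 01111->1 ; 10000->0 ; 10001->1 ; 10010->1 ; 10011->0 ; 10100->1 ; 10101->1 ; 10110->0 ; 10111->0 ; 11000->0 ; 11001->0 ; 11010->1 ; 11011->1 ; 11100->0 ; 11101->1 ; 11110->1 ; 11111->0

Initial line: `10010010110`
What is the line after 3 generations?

01111000000

01101111000
10010110000
01111000000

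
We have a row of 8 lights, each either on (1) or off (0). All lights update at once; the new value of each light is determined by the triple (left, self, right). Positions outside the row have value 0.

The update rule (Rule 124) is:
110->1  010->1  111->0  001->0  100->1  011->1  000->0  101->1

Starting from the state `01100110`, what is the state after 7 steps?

01110111
01011101
01110111  (repeats step 1; period 2)
step 7: 01110111

01110111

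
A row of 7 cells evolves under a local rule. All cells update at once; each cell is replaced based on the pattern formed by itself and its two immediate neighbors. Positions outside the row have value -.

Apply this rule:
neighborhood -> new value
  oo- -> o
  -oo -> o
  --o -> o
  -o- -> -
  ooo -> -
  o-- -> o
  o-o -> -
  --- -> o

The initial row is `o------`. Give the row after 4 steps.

o----oo

-oooooo
oo----o
oooooo-
o----oo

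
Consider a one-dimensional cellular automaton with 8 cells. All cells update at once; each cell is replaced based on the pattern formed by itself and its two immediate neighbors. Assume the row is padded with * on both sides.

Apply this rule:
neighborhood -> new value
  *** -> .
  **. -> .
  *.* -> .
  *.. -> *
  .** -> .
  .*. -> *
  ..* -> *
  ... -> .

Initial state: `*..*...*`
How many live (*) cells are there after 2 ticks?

.****.*.
......*.
count of *: 1

1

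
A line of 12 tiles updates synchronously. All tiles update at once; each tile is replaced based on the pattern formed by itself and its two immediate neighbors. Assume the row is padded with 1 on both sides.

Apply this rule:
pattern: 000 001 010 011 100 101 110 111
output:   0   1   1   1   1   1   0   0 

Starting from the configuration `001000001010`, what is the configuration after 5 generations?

110010110000

generation 1: 111100011111
generation 2: 000010110000
generation 3: 100111101001
generation 4: 011100011111
generation 5: 110010110000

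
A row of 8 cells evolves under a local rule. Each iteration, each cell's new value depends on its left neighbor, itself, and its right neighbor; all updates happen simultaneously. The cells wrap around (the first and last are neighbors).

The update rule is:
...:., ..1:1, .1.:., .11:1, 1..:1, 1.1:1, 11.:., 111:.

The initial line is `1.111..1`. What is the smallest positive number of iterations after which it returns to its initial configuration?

.11..111
11.111..
1.11..11
.11.111.
11.11..1
..11.111
111.11..
1..11.11
.111.11.
11..11.1
..111.11
111..11.
1..111.1
.111..11
11..111.
1.111..1

16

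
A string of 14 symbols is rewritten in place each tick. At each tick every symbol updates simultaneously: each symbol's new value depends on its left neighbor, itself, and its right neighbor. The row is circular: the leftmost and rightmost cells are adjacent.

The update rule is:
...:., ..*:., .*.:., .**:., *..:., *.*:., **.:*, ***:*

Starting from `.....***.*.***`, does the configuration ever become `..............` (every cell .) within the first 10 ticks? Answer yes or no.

......**....**
.......*.....*
..............
all cells are . at tick 3

yes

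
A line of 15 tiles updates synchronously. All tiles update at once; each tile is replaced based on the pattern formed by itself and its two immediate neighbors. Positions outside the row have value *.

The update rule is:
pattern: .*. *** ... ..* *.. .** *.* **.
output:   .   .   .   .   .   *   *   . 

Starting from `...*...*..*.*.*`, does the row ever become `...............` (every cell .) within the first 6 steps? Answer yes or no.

step 1: ...........*.**
step 2: ............**.
step 3: ............*.*
step 4: .............**
step 5: .............*.
step 6: ..............*
step 6 is ..............*, still not uniform .

no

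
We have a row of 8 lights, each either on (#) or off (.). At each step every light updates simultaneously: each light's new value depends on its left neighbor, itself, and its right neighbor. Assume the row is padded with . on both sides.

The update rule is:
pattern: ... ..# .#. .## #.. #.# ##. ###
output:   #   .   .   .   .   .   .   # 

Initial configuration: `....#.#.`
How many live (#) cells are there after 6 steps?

1

step 1: ###.....
step 2: .#..####
step 3: .....##.
step 4: ####....
step 5: .##..###
step 6: ......#.
count of #: 1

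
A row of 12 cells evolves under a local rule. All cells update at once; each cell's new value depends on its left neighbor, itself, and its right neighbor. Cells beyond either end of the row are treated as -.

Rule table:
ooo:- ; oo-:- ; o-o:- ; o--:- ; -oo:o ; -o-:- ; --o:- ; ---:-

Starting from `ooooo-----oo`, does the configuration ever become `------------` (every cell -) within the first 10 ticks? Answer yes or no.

o---------o-
------------
all cells are - at tick 2

yes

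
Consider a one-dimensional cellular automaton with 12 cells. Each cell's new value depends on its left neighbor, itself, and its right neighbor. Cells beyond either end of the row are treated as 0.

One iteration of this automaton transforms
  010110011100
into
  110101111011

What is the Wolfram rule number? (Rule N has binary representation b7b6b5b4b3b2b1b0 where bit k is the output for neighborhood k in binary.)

159

position 8: 111 → 1  (bit 7 = 1)
position 4: 110 → 0  (bit 6 = 0)
position 2: 101 → 0  (bit 5 = 0)
position 5: 100 → 1  (bit 4 = 1)
position 3: 011 → 1  (bit 3 = 1)
position 1: 010 → 1  (bit 2 = 1)
position 0: 001 → 1  (bit 1 = 1)
position 11: 000 → 1  (bit 0 = 1)
bits b7..b0 = 10011111 = 159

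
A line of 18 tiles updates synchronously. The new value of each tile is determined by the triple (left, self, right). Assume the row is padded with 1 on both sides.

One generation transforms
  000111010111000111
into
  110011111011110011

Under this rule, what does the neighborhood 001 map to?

0

At position 2 the neighborhood is 001; the next row has 0 there.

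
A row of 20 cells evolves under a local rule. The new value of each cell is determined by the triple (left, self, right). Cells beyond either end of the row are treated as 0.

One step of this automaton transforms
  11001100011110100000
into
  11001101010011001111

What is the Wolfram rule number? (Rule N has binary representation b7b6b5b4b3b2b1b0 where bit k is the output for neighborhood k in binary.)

105

position 10: 111 → 0  (bit 7 = 0)
position 1: 110 → 1  (bit 6 = 1)
position 13: 101 → 1  (bit 5 = 1)
position 2: 100 → 0  (bit 4 = 0)
position 0: 011 → 1  (bit 3 = 1)
position 14: 010 → 0  (bit 2 = 0)
position 3: 001 → 0  (bit 1 = 0)
position 7: 000 → 1  (bit 0 = 1)
bits b7..b0 = 01101001 = 105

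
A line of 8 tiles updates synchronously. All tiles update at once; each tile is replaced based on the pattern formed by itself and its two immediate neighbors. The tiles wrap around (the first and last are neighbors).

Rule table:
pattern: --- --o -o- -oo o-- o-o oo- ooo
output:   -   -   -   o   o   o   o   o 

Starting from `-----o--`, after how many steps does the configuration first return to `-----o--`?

------o-
-------o
o-------
-o------
--o-----
---o----
----o---
-----o--

8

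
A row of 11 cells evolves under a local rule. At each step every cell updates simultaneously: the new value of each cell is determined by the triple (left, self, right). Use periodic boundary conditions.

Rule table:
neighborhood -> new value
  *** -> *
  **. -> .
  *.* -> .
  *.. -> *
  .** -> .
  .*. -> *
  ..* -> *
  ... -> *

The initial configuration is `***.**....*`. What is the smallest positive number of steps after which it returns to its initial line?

11

**....****.
..****.**..
**.**....**
*....****.*
.****.**...
*.**....***
....****.**
****.**....
.**....****
...****.**.
***.**....*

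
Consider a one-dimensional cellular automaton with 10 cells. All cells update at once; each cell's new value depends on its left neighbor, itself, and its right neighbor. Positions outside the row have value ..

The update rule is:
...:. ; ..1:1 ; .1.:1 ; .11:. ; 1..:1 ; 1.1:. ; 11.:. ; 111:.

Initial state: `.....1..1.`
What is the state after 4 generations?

.1...1....

generation 1: ....111111
generation 2: ...1......
generation 3: ..111.....
generation 4: .1...1....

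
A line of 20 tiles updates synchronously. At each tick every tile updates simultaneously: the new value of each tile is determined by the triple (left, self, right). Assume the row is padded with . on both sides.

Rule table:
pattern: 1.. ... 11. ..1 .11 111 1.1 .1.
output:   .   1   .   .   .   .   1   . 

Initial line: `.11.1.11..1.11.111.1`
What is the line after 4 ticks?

1111111111......1...

...1.1.....1..1...1.
11..1..111......1...
...........1111...11
1111111111......1...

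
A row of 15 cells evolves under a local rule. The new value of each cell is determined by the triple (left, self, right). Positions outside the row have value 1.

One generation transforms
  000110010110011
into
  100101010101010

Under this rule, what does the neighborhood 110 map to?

0

At position 4 the neighborhood is 110; the next row has 0 there.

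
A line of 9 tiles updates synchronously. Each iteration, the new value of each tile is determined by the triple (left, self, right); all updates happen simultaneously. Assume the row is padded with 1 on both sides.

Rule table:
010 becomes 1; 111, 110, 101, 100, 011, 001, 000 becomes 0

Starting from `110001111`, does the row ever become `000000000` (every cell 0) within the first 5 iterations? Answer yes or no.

iteration 1: 000000000
all cells are 0 at iteration 1

yes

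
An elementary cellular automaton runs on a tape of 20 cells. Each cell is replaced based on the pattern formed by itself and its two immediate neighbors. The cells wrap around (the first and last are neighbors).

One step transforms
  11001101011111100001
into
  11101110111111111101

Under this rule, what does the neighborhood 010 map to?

At position 7 the neighborhood is 010; the next row has 0 there.

0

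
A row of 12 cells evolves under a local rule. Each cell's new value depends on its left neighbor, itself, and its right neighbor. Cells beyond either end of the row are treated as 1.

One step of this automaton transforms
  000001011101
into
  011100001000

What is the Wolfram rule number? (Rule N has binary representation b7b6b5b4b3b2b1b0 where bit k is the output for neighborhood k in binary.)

129

position 8: 111 → 1  (bit 7 = 1)
position 9: 110 → 0  (bit 6 = 0)
position 6: 101 → 0  (bit 5 = 0)
position 0: 100 → 0  (bit 4 = 0)
position 7: 011 → 0  (bit 3 = 0)
position 5: 010 → 0  (bit 2 = 0)
position 4: 001 → 0  (bit 1 = 0)
position 1: 000 → 1  (bit 0 = 1)
bits b7..b0 = 10000001 = 129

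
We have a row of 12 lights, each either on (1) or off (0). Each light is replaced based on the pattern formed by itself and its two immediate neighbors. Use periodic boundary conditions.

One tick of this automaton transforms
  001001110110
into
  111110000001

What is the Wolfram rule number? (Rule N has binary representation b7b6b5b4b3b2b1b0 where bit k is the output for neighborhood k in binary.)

position 6: 111 → 0  (bit 7 = 0)
position 7: 110 → 0  (bit 6 = 0)
position 8: 101 → 0  (bit 5 = 0)
position 3: 100 → 1  (bit 4 = 1)
position 5: 011 → 0  (bit 3 = 0)
position 2: 010 → 1  (bit 2 = 1)
position 1: 001 → 1  (bit 1 = 1)
position 0: 000 → 1  (bit 0 = 1)
bits b7..b0 = 00010111 = 23

23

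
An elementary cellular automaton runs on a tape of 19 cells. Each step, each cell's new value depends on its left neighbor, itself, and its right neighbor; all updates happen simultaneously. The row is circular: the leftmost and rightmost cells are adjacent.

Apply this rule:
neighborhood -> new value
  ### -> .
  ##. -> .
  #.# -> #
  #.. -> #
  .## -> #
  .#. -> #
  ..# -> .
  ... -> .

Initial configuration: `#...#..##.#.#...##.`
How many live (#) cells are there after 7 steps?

10

##..##.#.#####..#.#
..#.#.####....#.###
#.#####...#...###..
###....#..##..#..#.
#..#...##.#.#.##.##
.#.##..#.######.##.
.###.#.###.....##.#
count of #: 10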